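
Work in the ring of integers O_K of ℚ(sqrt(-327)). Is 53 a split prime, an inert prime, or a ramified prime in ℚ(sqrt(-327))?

splits completely

d = -327 ≡ 1 (mod 4), so O_K = ℤ[(1+√-327)/2] and disc(K) = d = -327.
Since gcd(53, -327) = 1 the prime 53 does not ramify.
Compute (-327/53) via Euler: 44^((53-1)/2) mod 53 = 1, so (-327/53) = 1.
d is a quadratic residue mod p, hence 53 splits in O_K.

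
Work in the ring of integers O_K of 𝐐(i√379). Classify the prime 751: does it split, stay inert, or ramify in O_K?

751 splits in O_K

d = -379 ≡ 1 (mod 4), so O_K = ℤ[(1+√-379)/2] and disc(K) = d = -379.
disc(K) = -379 is not divisible by 751; 751 is unramified.
Legendre symbol by Euler's criterion: (-379/751) ≡ (-379)^375 ≡ 1 (mod 751), i.e. (-379/751) = 1.
Legendre symbol 1 ⇒ 751 is split.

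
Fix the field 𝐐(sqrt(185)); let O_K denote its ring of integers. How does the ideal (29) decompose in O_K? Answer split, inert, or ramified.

d = 185 ≡ 1 (mod 4), so O_K = ℤ[(1+√185)/2] and disc(K) = d = 185.
Since gcd(29, 185) = 1 the prime 29 does not ramify.
(185/29) = 11^14 mod 29 = 28, giving Legendre symbol -1.
d is a non-residue mod p, hence 29 remains inert in O_K.

p is inert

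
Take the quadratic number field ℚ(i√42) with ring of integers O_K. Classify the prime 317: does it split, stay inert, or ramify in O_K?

Since -42 ≢ 1 mod 4, the ring of integers is ℤ[√-42] with discriminant 4·(-42) = -168.
317 ∤ -168, so 317 is unramified.
Euler's criterion: (-42)^158 mod 317 = 1. Thus (-42|317) = 1.
(-42/317) = 1, so 317 splits.

split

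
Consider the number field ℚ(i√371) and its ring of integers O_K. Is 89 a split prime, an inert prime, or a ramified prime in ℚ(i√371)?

inert — (89) stays prime in O_K

Since -371 ≡ 1 mod 4, the ring of integers is ℤ[(1+√-371)/2] with discriminant -371.
Since gcd(89, -371) = 1 the prime 89 does not ramify.
Compute (-371/89) via Euler: 74^((89-1)/2) mod 89 = 88, so (-371/89) = -1.
(-371/89) = -1, so 89 is inert.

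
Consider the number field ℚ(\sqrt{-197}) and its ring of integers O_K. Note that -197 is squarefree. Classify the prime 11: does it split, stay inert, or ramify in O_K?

Since -197 ≢ 1 mod 4, the ring of integers is ℤ[√-197] with discriminant 4·(-197) = -788.
Since gcd(11, -788) = 1 the prime 11 does not ramify.
Legendre symbol by Euler's criterion: (-197/11) ≡ (-197)^5 ≡ 1 (mod 11), i.e. (-197/11) = 1.
(-197/11) = 1, so 11 splits.

split — (11) = 𝔭₁𝔭₂ with 𝔭₁ ≠ 𝔭₂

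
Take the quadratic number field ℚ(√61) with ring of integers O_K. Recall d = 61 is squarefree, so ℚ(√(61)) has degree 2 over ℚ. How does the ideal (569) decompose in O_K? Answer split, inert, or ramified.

61 mod 4 = 1, hence disc K = 61 and O_K = ℤ[(1+√61)/2].
disc(K) = 61 is not divisible by 569; 569 is unramified.
Legendre symbol by Euler's criterion: (61/569) ≡ 61^284 ≡ 1 (mod 569), i.e. (61/569) = 1.
Legendre symbol 1 ⇒ 569 is split.

p splits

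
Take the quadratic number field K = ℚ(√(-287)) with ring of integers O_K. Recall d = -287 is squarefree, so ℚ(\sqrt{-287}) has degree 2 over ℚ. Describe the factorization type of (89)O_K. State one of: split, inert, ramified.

-287 mod 4 = 1, hence disc K = -287 and O_K = ℤ[(1+√-287)/2].
disc(K) = -287 is not divisible by 89; 89 is unramified.
Euler's criterion: (-287)^44 mod 89 = 1. Thus (-287|89) = 1.
Legendre symbol 1 ⇒ 89 is split.

split — (89) = 𝔭₁𝔭₂ with 𝔭₁ ≠ 𝔭₂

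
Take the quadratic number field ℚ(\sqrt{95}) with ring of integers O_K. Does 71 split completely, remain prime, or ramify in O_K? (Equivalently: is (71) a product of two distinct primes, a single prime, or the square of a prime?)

95 mod 4 = 3, hence disc K = 4·95 = 380 and O_K = ℤ[√95].
disc(K) = 380 is not divisible by 71; 71 is unramified.
(95/71) = 24^35 mod 71 = 1, giving Legendre symbol 1.
d is a quadratic residue mod p, hence 71 splits in O_K.

splits completely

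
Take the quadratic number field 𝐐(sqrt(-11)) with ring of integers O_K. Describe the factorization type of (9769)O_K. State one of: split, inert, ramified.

Since -11 ≡ 1 mod 4, the ring of integers is ℤ[(1+√-11)/2] with discriminant -11.
disc(K) = -11 is not divisible by 9769; 9769 is unramified.
Compute (-11/9769) via Euler: 9758^((9769-1)/2) mod 9769 = 1, so (-11/9769) = 1.
Legendre symbol 1 ⇒ 9769 is split.

splits completely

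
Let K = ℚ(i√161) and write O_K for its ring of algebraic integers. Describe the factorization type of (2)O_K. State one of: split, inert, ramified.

d = -161 ≡ 3 (mod 4), so O_K = ℤ[√-161] and disc(K) = 4d = -644.
2 divides disc(K) = -644, so 2 ramifies.

ramified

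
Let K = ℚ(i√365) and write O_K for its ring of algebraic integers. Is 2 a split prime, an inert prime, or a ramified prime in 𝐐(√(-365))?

-365 mod 4 = 3, hence disc K = 4·(-365) = -1460 and O_K = ℤ[√-365].
disc(K) = -1460 = 2·(-730), so p = 2 is ramified.

2 is ramified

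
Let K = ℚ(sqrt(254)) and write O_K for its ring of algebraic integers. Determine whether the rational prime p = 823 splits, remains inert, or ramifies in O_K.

254 mod 4 = 2, hence disc K = 4·254 = 1016 and O_K = ℤ[√254].
823 ∤ 1016, so 823 is unramified.
Euler's criterion: 254^411 mod 823 = 822. Thus (254|823) = -1.
Legendre symbol -1 ⇒ 823 is inert.

inert — (823) stays prime in O_K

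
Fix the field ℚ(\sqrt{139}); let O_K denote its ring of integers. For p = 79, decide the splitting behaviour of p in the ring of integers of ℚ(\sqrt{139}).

139 mod 4 = 3, hence disc K = 4·139 = 556 and O_K = ℤ[√139].
Since gcd(79, 556) = 1 the prime 79 does not ramify.
(139/79) = 60^39 mod 79 = 78, giving Legendre symbol -1.
d is a non-residue mod p, hence 79 remains inert in O_K.

inert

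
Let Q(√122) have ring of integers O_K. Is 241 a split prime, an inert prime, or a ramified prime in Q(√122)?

Since 122 ≢ 1 mod 4, the ring of integers is ℤ[√122] with discriminant 4·122 = 488.
disc(K) = 488 is not divisible by 241; 241 is unramified.
Legendre symbol by Euler's criterion: (122/241) ≡ 122^120 ≡ 1 (mod 241), i.e. (122/241) = 1.
d is a quadratic residue mod p, hence 241 splits in O_K.

splits completely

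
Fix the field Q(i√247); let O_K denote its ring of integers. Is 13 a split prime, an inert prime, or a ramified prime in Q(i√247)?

13 is ramified

-247 mod 4 = 1, hence disc K = -247 and O_K = ℤ[(1+√-247)/2].
Ramification test: 13 | -247. The prime 13 ramifies in K.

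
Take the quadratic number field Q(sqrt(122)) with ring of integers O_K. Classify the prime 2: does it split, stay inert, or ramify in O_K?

Since 122 ≢ 1 mod 4, the ring of integers is ℤ[√122] with discriminant 4·122 = 488.
2 divides disc(K) = 488, so 2 ramifies.

2 is ramified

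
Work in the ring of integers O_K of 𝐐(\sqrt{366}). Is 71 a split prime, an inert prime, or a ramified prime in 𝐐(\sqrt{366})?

remains prime (inert)

Since 366 ≢ 1 mod 4, the ring of integers is ℤ[√366] with discriminant 4·366 = 1464.
disc(K) = 1464 is not divisible by 71; 71 is unramified.
Legendre symbol by Euler's criterion: (366/71) ≡ 366^35 ≡ 70 (mod 71), i.e. (366/71) = -1.
(366/71) = -1, so 71 is inert.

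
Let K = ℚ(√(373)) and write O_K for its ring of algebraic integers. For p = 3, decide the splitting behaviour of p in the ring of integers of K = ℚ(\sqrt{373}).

373 mod 4 = 1, hence disc K = 373 and O_K = ℤ[(1+√373)/2].
Since gcd(3, 373) = 1 the prime 3 does not ramify.
Compute (373/3) via Euler: 1^((3-1)/2) mod 3 = 1, so (373/3) = 1.
Legendre symbol 1 ⇒ 3 is split.

p splits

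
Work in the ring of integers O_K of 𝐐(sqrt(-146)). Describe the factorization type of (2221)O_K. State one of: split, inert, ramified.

-146 mod 4 = 2, hence disc K = 4·(-146) = -584 and O_K = ℤ[√-146].
2221 ∤ -584, so 2221 is unramified.
(-146/2221) = 2075^1110 mod 2221 = 1, giving Legendre symbol 1.
Legendre symbol 1 ⇒ 2221 is split.

split — (2221) = 𝔭₁𝔭₂ with 𝔭₁ ≠ 𝔭₂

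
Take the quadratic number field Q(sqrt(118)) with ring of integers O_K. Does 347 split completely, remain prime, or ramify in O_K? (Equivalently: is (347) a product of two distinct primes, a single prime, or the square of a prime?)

118 mod 4 = 2, hence disc K = 4·118 = 472 and O_K = ℤ[√118].
Since gcd(347, 472) = 1 the prime 347 does not ramify.
Compute (118/347) via Euler: 118^((347-1)/2) mod 347 = 346, so (118/347) = -1.
d is a non-residue mod p, hence 347 remains inert in O_K.

347 remains inert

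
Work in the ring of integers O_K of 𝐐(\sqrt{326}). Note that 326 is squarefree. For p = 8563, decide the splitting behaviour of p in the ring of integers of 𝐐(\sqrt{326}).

split — (8563) = 𝔭₁𝔭₂ with 𝔭₁ ≠ 𝔭₂

Since 326 ≢ 1 mod 4, the ring of integers is ℤ[√326] with discriminant 4·326 = 1304.
8563 ∤ 1304, so 8563 is unramified.
Legendre symbol by Euler's criterion: (326/8563) ≡ 326^4281 ≡ 1 (mod 8563), i.e. (326/8563) = 1.
Legendre symbol 1 ⇒ 8563 is split.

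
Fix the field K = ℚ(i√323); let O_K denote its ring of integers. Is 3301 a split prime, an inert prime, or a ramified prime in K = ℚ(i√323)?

split — (3301) = 𝔭₁𝔭₂ with 𝔭₁ ≠ 𝔭₂

Since -323 ≡ 1 mod 4, the ring of integers is ℤ[(1+√-323)/2] with discriminant -323.
disc(K) = -323 is not divisible by 3301; 3301 is unramified.
Euler's criterion: (-323)^1650 mod 3301 = 1. Thus (-323|3301) = 1.
(-323/3301) = 1, so 3301 splits.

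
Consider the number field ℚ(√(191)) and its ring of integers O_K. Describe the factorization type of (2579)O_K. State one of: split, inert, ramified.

2579 remains inert

d = 191 ≡ 3 (mod 4), so O_K = ℤ[√191] and disc(K) = 4d = 764.
Since gcd(2579, 764) = 1 the prime 2579 does not ramify.
Euler's criterion: 191^1289 mod 2579 = 2578. Thus (191|2579) = -1.
(191/2579) = -1, so 2579 is inert.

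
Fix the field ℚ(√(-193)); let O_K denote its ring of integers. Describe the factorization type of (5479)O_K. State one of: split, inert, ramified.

Since -193 ≢ 1 mod 4, the ring of integers is ℤ[√-193] with discriminant 4·(-193) = -772.
5479 ∤ -772, so 5479 is unramified.
Legendre symbol by Euler's criterion: (-193/5479) ≡ (-193)^2739 ≡ 5478 (mod 5479), i.e. (-193/5479) = -1.
Legendre symbol -1 ⇒ 5479 is inert.

inert — (5479) stays prime in O_K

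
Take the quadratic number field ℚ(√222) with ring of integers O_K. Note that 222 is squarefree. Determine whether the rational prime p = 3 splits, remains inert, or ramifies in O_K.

p ramifies

Since 222 ≢ 1 mod 4, the ring of integers is ℤ[√222] with discriminant 4·222 = 888.
disc(K) = 888 = 3·296, so p = 3 is ramified.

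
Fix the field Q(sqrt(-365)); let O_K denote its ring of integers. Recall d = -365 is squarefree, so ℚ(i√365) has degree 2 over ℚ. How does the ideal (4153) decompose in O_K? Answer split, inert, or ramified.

-365 mod 4 = 3, hence disc K = 4·(-365) = -1460 and O_K = ℤ[√-365].
Since gcd(4153, -1460) = 1 the prime 4153 does not ramify.
Legendre symbol by Euler's criterion: (-365/4153) ≡ (-365)^2076 ≡ 4152 (mod 4153), i.e. (-365/4153) = -1.
Legendre symbol -1 ⇒ 4153 is inert.

4153 remains inert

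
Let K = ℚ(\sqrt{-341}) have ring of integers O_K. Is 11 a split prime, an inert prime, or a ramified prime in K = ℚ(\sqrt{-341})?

d = -341 ≡ 3 (mod 4), so O_K = ℤ[√-341] and disc(K) = 4d = -1364.
11 divides disc(K) = -1364, so 11 ramifies.

ramified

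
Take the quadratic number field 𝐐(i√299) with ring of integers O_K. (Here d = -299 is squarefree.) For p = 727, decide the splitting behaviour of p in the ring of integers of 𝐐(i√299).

d = -299 ≡ 1 (mod 4), so O_K = ℤ[(1+√-299)/2] and disc(K) = d = -299.
disc(K) = -299 is not divisible by 727; 727 is unramified.
Compute (-299/727) via Euler: 428^((727-1)/2) mod 727 = 726, so (-299/727) = -1.
d is a non-residue mod p, hence 727 remains inert in O_K.

inert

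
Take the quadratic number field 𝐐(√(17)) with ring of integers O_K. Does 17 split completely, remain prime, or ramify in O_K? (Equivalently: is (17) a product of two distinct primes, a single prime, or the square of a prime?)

ramified

17 mod 4 = 1, hence disc K = 17 and O_K = ℤ[(1+√17)/2].
Ramification test: 17 | 17. The prime 17 ramifies in K.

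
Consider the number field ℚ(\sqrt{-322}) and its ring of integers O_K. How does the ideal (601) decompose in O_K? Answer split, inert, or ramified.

-322 mod 4 = 2, hence disc K = 4·(-322) = -1288 and O_K = ℤ[√-322].
601 ∤ -1288, so 601 is unramified.
Legendre symbol by Euler's criterion: (-322/601) ≡ (-322)^300 ≡ 600 (mod 601), i.e. (-322/601) = -1.
d is a non-residue mod p, hence 601 remains inert in O_K.

remains prime (inert)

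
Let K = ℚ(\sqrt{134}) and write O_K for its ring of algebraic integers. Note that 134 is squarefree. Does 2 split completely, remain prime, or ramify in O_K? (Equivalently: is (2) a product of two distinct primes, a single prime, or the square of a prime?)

d = 134 ≡ 2 (mod 4), so O_K = ℤ[√134] and disc(K) = 4d = 536.
2 divides disc(K) = 536, so 2 ramifies.

ramified — (2) = 𝔭²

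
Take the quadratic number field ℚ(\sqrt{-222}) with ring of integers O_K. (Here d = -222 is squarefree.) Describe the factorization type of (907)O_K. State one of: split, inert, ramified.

split — (907) = 𝔭₁𝔭₂ with 𝔭₁ ≠ 𝔭₂

-222 mod 4 = 2, hence disc K = 4·(-222) = -888 and O_K = ℤ[√-222].
disc(K) = -888 is not divisible by 907; 907 is unramified.
Legendre symbol by Euler's criterion: (-222/907) ≡ (-222)^453 ≡ 1 (mod 907), i.e. (-222/907) = 1.
d is a quadratic residue mod p, hence 907 splits in O_K.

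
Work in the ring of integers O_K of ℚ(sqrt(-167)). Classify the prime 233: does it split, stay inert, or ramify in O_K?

Since -167 ≡ 1 mod 4, the ring of integers is ℤ[(1+√-167)/2] with discriminant -167.
233 ∤ -167, so 233 is unramified.
Compute (-167/233) via Euler: 66^((233-1)/2) mod 233 = 1, so (-167/233) = 1.
d is a quadratic residue mod p, hence 233 splits in O_K.

233 splits in O_K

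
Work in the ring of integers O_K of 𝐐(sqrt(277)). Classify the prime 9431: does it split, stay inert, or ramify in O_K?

split

277 mod 4 = 1, hence disc K = 277 and O_K = ℤ[(1+√277)/2].
9431 ∤ 277, so 9431 is unramified.
Legendre symbol by Euler's criterion: (277/9431) ≡ 277^4715 ≡ 1 (mod 9431), i.e. (277/9431) = 1.
Legendre symbol 1 ⇒ 9431 is split.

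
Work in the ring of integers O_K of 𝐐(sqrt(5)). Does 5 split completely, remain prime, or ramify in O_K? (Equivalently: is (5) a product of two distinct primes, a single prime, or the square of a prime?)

ramified — (5) = 𝔭²

d = 5 ≡ 1 (mod 4), so O_K = ℤ[(1+√5)/2] and disc(K) = d = 5.
disc(K) = 5 = 5·1, so p = 5 is ramified.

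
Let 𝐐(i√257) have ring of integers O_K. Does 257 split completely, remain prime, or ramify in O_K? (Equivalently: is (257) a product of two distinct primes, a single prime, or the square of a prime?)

p ramifies

d = -257 ≡ 3 (mod 4), so O_K = ℤ[√-257] and disc(K) = 4d = -1028.
Ramification test: 257 | -1028. The prime 257 ramifies in K.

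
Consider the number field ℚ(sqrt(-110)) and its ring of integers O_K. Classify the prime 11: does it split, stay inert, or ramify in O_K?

-110 mod 4 = 2, hence disc K = 4·(-110) = -440 and O_K = ℤ[√-110].
Ramification test: 11 | -440. The prime 11 ramifies in K.

p ramifies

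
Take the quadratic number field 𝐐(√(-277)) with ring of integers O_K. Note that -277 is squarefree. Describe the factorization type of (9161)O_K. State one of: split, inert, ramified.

inert — (9161) stays prime in O_K

d = -277 ≡ 3 (mod 4), so O_K = ℤ[√-277] and disc(K) = 4d = -1108.
Since gcd(9161, -1108) = 1 the prime 9161 does not ramify.
Legendre symbol by Euler's criterion: (-277/9161) ≡ (-277)^4580 ≡ 9160 (mod 9161), i.e. (-277/9161) = -1.
Legendre symbol -1 ⇒ 9161 is inert.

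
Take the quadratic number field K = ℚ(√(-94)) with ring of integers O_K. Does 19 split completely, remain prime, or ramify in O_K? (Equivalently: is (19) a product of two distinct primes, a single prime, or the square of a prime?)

d = -94 ≡ 2 (mod 4), so O_K = ℤ[√-94] and disc(K) = 4d = -376.
Since gcd(19, -376) = 1 the prime 19 does not ramify.
Legendre symbol by Euler's criterion: (-94/19) ≡ (-94)^9 ≡ 1 (mod 19), i.e. (-94/19) = 1.
Legendre symbol 1 ⇒ 19 is split.

p splits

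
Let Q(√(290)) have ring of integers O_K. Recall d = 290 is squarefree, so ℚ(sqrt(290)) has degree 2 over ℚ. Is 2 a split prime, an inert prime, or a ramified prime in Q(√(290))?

ramified — (2) = 𝔭²

Since 290 ≢ 1 mod 4, the ring of integers is ℤ[√290] with discriminant 4·290 = 1160.
Ramification test: 2 | 1160. The prime 2 ramifies in K.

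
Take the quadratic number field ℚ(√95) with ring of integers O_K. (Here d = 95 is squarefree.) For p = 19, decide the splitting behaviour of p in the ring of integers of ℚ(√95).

ramified

Since 95 ≢ 1 mod 4, the ring of integers is ℤ[√95] with discriminant 4·95 = 380.
Ramification test: 19 | 380. The prime 19 ramifies in K.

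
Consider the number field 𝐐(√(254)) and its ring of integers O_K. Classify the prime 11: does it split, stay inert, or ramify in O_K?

254 mod 4 = 2, hence disc K = 4·254 = 1016 and O_K = ℤ[√254].
11 ∤ 1016, so 11 is unramified.
(254/11) = 1^5 mod 11 = 1, giving Legendre symbol 1.
Legendre symbol 1 ⇒ 11 is split.

split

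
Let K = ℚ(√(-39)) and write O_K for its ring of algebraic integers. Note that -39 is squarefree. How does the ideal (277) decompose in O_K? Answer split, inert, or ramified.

d = -39 ≡ 1 (mod 4), so O_K = ℤ[(1+√-39)/2] and disc(K) = d = -39.
277 ∤ -39, so 277 is unramified.
Euler's criterion: (-39)^138 mod 277 = 1. Thus (-39|277) = 1.
d is a quadratic residue mod p, hence 277 splits in O_K.

splits completely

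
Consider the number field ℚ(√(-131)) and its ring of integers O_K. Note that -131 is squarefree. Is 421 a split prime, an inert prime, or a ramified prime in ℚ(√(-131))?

split

d = -131 ≡ 1 (mod 4), so O_K = ℤ[(1+√-131)/2] and disc(K) = d = -131.
disc(K) = -131 is not divisible by 421; 421 is unramified.
Compute (-131/421) via Euler: 290^((421-1)/2) mod 421 = 1, so (-131/421) = 1.
d is a quadratic residue mod p, hence 421 splits in O_K.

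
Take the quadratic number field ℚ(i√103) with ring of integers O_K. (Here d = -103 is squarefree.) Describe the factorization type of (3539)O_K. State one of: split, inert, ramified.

3539 remains inert

Since -103 ≡ 1 mod 4, the ring of integers is ℤ[(1+√-103)/2] with discriminant -103.
3539 ∤ -103, so 3539 is unramified.
Compute (-103/3539) via Euler: 3436^((3539-1)/2) mod 3539 = 3538, so (-103/3539) = -1.
Legendre symbol -1 ⇒ 3539 is inert.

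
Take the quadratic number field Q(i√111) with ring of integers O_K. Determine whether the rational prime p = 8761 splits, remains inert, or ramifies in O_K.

inert — (8761) stays prime in O_K

Since -111 ≡ 1 mod 4, the ring of integers is ℤ[(1+√-111)/2] with discriminant -111.
disc(K) = -111 is not divisible by 8761; 8761 is unramified.
(-111/8761) = 8650^4380 mod 8761 = 8760, giving Legendre symbol -1.
Legendre symbol -1 ⇒ 8761 is inert.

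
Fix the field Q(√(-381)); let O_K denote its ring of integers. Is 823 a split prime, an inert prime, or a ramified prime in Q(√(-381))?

Since -381 ≢ 1 mod 4, the ring of integers is ℤ[√-381] with discriminant 4·(-381) = -1524.
823 ∤ -1524, so 823 is unramified.
Legendre symbol by Euler's criterion: (-381/823) ≡ (-381)^411 ≡ 822 (mod 823), i.e. (-381/823) = -1.
Legendre symbol -1 ⇒ 823 is inert.

823 remains inert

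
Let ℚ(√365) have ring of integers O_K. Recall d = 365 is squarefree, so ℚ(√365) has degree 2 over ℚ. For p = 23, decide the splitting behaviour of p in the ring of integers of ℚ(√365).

p is inert

365 mod 4 = 1, hence disc K = 365 and O_K = ℤ[(1+√365)/2].
disc(K) = 365 is not divisible by 23; 23 is unramified.
Euler's criterion: 365^11 mod 23 = 22. Thus (365|23) = -1.
d is a non-residue mod p, hence 23 remains inert in O_K.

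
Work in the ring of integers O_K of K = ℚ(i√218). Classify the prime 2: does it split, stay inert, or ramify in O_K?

ramifies in O_K

d = -218 ≡ 2 (mod 4), so O_K = ℤ[√-218] and disc(K) = 4d = -872.
disc(K) = -872 = 2·(-436), so p = 2 is ramified.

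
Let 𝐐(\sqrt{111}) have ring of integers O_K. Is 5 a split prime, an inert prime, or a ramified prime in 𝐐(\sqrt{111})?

5 splits in O_K

111 mod 4 = 3, hence disc K = 4·111 = 444 and O_K = ℤ[√111].
5 ∤ 444, so 5 is unramified.
Legendre symbol by Euler's criterion: (111/5) ≡ 111^2 ≡ 1 (mod 5), i.e. (111/5) = 1.
d is a quadratic residue mod p, hence 5 splits in O_K.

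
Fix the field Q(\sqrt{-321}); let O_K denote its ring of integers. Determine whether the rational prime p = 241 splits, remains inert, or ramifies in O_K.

-321 mod 4 = 3, hence disc K = 4·(-321) = -1284 and O_K = ℤ[√-321].
disc(K) = -1284 is not divisible by 241; 241 is unramified.
(-321/241) = 161^120 mod 241 = 1, giving Legendre symbol 1.
d is a quadratic residue mod p, hence 241 splits in O_K.

splits completely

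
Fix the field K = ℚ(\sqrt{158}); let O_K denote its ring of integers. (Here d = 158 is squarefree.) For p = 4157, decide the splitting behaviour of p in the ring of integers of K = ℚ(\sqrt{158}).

d = 158 ≡ 2 (mod 4), so O_K = ℤ[√158] and disc(K) = 4d = 632.
disc(K) = 632 is not divisible by 4157; 4157 is unramified.
(158/4157) = 158^2078 mod 4157 = 4156, giving Legendre symbol -1.
d is a non-residue mod p, hence 4157 remains inert in O_K.

inert — (4157) stays prime in O_K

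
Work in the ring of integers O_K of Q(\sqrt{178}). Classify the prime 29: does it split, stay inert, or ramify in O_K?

splits completely

178 mod 4 = 2, hence disc K = 4·178 = 712 and O_K = ℤ[√178].
Since gcd(29, 712) = 1 the prime 29 does not ramify.
Compute (178/29) via Euler: 4^((29-1)/2) mod 29 = 1, so (178/29) = 1.
Legendre symbol 1 ⇒ 29 is split.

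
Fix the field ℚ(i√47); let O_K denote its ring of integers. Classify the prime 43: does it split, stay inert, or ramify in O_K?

d = -47 ≡ 1 (mod 4), so O_K = ℤ[(1+√-47)/2] and disc(K) = d = -47.
disc(K) = -47 is not divisible by 43; 43 is unramified.
Euler's criterion: (-47)^21 mod 43 = 42. Thus (-47|43) = -1.
d is a non-residue mod p, hence 43 remains inert in O_K.

43 remains inert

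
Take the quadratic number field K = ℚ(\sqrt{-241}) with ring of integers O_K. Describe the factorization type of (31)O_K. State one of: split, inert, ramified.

d = -241 ≡ 3 (mod 4), so O_K = ℤ[√-241] and disc(K) = 4d = -964.
Since gcd(31, -964) = 1 the prime 31 does not ramify.
Legendre symbol by Euler's criterion: (-241/31) ≡ (-241)^15 ≡ 1 (mod 31), i.e. (-241/31) = 1.
d is a quadratic residue mod p, hence 31 splits in O_K.

split — (31) = 𝔭₁𝔭₂ with 𝔭₁ ≠ 𝔭₂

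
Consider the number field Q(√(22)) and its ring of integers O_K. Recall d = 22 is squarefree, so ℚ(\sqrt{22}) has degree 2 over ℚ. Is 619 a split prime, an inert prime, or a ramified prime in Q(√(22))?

Since 22 ≢ 1 mod 4, the ring of integers is ℤ[√22] with discriminant 4·22 = 88.
619 ∤ 88, so 619 is unramified.
Euler's criterion: 22^309 mod 619 = 1. Thus (22|619) = 1.
d is a quadratic residue mod p, hence 619 splits in O_K.

split — (619) = 𝔭₁𝔭₂ with 𝔭₁ ≠ 𝔭₂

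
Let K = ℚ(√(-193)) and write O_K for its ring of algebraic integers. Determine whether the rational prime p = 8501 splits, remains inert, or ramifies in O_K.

splits completely

d = -193 ≡ 3 (mod 4), so O_K = ℤ[√-193] and disc(K) = 4d = -772.
disc(K) = -772 is not divisible by 8501; 8501 is unramified.
Legendre symbol by Euler's criterion: (-193/8501) ≡ (-193)^4250 ≡ 1 (mod 8501), i.e. (-193/8501) = 1.
d is a quadratic residue mod p, hence 8501 splits in O_K.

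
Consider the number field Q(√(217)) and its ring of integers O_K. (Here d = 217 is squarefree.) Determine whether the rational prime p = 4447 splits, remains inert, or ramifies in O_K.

split — (4447) = 𝔭₁𝔭₂ with 𝔭₁ ≠ 𝔭₂

217 mod 4 = 1, hence disc K = 217 and O_K = ℤ[(1+√217)/2].
4447 ∤ 217, so 4447 is unramified.
Legendre symbol by Euler's criterion: (217/4447) ≡ 217^2223 ≡ 1 (mod 4447), i.e. (217/4447) = 1.
(217/4447) = 1, so 4447 splits.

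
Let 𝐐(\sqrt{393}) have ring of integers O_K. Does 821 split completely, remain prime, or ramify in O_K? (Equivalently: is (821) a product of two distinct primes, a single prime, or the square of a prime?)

393 mod 4 = 1, hence disc K = 393 and O_K = ℤ[(1+√393)/2].
821 ∤ 393, so 821 is unramified.
(393/821) = 393^410 mod 821 = 820, giving Legendre symbol -1.
Legendre symbol -1 ⇒ 821 is inert.

remains prime (inert)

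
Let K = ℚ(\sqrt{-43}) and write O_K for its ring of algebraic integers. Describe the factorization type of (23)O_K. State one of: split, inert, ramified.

split

d = -43 ≡ 1 (mod 4), so O_K = ℤ[(1+√-43)/2] and disc(K) = d = -43.
disc(K) = -43 is not divisible by 23; 23 is unramified.
Euler's criterion: (-43)^11 mod 23 = 1. Thus (-43|23) = 1.
Legendre symbol 1 ⇒ 23 is split.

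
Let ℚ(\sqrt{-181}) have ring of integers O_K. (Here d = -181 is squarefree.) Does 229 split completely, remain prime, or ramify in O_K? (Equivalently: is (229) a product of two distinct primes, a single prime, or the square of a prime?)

p splits

-181 mod 4 = 3, hence disc K = 4·(-181) = -724 and O_K = ℤ[√-181].
Since gcd(229, -724) = 1 the prime 229 does not ramify.
Euler's criterion: (-181)^114 mod 229 = 1. Thus (-181|229) = 1.
(-181/229) = 1, so 229 splits.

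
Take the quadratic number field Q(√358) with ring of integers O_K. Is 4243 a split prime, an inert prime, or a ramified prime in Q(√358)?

splits completely

358 mod 4 = 2, hence disc K = 4·358 = 1432 and O_K = ℤ[√358].
Since gcd(4243, 1432) = 1 the prime 4243 does not ramify.
(358/4243) = 358^2121 mod 4243 = 1, giving Legendre symbol 1.
Legendre symbol 1 ⇒ 4243 is split.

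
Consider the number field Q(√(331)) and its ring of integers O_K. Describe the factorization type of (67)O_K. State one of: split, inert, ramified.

remains prime (inert)

331 mod 4 = 3, hence disc K = 4·331 = 1324 and O_K = ℤ[√331].
disc(K) = 1324 is not divisible by 67; 67 is unramified.
Euler's criterion: 331^33 mod 67 = 66. Thus (331|67) = -1.
d is a non-residue mod p, hence 67 remains inert in O_K.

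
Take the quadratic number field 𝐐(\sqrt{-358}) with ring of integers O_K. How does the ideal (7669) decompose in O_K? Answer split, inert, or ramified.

inert — (7669) stays prime in O_K

-358 mod 4 = 2, hence disc K = 4·(-358) = -1432 and O_K = ℤ[√-358].
disc(K) = -1432 is not divisible by 7669; 7669 is unramified.
(-358/7669) = 7311^3834 mod 7669 = 7668, giving Legendre symbol -1.
Legendre symbol -1 ⇒ 7669 is inert.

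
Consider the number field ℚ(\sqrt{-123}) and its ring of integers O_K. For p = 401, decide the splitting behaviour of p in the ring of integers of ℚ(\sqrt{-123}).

inert — (401) stays prime in O_K

Since -123 ≡ 1 mod 4, the ring of integers is ℤ[(1+√-123)/2] with discriminant -123.
Since gcd(401, -123) = 1 the prime 401 does not ramify.
Legendre symbol by Euler's criterion: (-123/401) ≡ (-123)^200 ≡ 400 (mod 401), i.e. (-123/401) = -1.
(-123/401) = -1, so 401 is inert.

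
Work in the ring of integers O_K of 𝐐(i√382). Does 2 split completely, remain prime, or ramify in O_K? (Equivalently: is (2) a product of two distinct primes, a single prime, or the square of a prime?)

-382 mod 4 = 2, hence disc K = 4·(-382) = -1528 and O_K = ℤ[√-382].
disc(K) = -1528 = 2·(-764), so p = 2 is ramified.

ramifies in O_K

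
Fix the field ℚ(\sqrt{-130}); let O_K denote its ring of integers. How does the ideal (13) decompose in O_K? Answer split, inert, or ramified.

-130 mod 4 = 2, hence disc K = 4·(-130) = -520 and O_K = ℤ[√-130].
disc(K) = -520 = 13·(-40), so p = 13 is ramified.

ramifies in O_K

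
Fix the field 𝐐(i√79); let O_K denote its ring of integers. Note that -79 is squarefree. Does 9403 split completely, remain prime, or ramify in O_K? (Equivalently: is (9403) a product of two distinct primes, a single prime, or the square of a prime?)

split — (9403) = 𝔭₁𝔭₂ with 𝔭₁ ≠ 𝔭₂

Since -79 ≡ 1 mod 4, the ring of integers is ℤ[(1+√-79)/2] with discriminant -79.
disc(K) = -79 is not divisible by 9403; 9403 is unramified.
Euler's criterion: (-79)^4701 mod 9403 = 1. Thus (-79|9403) = 1.
d is a quadratic residue mod p, hence 9403 splits in O_K.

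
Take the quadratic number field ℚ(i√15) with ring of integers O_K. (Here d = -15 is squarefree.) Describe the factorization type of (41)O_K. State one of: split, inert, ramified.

inert — (41) stays prime in O_K

Since -15 ≡ 1 mod 4, the ring of integers is ℤ[(1+√-15)/2] with discriminant -15.
41 ∤ -15, so 41 is unramified.
Euler's criterion: (-15)^20 mod 41 = 40. Thus (-15|41) = -1.
(-15/41) = -1, so 41 is inert.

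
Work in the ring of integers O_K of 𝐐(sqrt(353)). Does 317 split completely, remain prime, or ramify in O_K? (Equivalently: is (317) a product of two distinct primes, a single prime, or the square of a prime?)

p splits

Since 353 ≡ 1 mod 4, the ring of integers is ℤ[(1+√353)/2] with discriminant 353.
disc(K) = 353 is not divisible by 317; 317 is unramified.
(353/317) = 36^158 mod 317 = 1, giving Legendre symbol 1.
(353/317) = 1, so 317 splits.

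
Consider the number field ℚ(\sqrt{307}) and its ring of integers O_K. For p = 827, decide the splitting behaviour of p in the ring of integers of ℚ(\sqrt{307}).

split

d = 307 ≡ 3 (mod 4), so O_K = ℤ[√307] and disc(K) = 4d = 1228.
Since gcd(827, 1228) = 1 the prime 827 does not ramify.
Euler's criterion: 307^413 mod 827 = 1. Thus (307|827) = 1.
d is a quadratic residue mod p, hence 827 splits in O_K.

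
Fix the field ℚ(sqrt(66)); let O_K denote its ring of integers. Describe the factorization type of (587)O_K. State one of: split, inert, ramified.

p splits

d = 66 ≡ 2 (mod 4), so O_K = ℤ[√66] and disc(K) = 4d = 264.
Since gcd(587, 264) = 1 the prime 587 does not ramify.
Euler's criterion: 66^293 mod 587 = 1. Thus (66|587) = 1.
(66/587) = 1, so 587 splits.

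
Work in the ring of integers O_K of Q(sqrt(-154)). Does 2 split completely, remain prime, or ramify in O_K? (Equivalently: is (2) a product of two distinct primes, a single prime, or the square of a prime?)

ramifies in O_K

d = -154 ≡ 2 (mod 4), so O_K = ℤ[√-154] and disc(K) = 4d = -616.
2 divides disc(K) = -616, so 2 ramifies.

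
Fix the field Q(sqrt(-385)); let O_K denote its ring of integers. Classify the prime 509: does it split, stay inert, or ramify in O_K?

inert

-385 mod 4 = 3, hence disc K = 4·(-385) = -1540 and O_K = ℤ[√-385].
disc(K) = -1540 is not divisible by 509; 509 is unramified.
Euler's criterion: (-385)^254 mod 509 = 508. Thus (-385|509) = -1.
(-385/509) = -1, so 509 is inert.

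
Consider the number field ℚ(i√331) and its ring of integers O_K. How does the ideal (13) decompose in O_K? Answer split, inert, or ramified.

d = -331 ≡ 1 (mod 4), so O_K = ℤ[(1+√-331)/2] and disc(K) = d = -331.
13 ∤ -331, so 13 is unramified.
Euler's criterion: (-331)^6 mod 13 = 12. Thus (-331|13) = -1.
(-331/13) = -1, so 13 is inert.

inert — (13) stays prime in O_K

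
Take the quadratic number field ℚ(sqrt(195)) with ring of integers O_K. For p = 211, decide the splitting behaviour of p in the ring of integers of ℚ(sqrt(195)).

Since 195 ≢ 1 mod 4, the ring of integers is ℤ[√195] with discriminant 4·195 = 780.
211 ∤ 780, so 211 is unramified.
Euler's criterion: 195^105 mod 211 = 210. Thus (195|211) = -1.
Legendre symbol -1 ⇒ 211 is inert.

p is inert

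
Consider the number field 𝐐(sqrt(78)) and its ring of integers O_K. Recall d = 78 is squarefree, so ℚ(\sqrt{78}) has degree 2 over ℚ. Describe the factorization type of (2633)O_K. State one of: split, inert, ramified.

Since 78 ≢ 1 mod 4, the ring of integers is ℤ[√78] with discriminant 4·78 = 312.
Since gcd(2633, 312) = 1 the prime 2633 does not ramify.
Compute (78/2633) via Euler: 78^((2633-1)/2) mod 2633 = 1, so (78/2633) = 1.
d is a quadratic residue mod p, hence 2633 splits in O_K.

split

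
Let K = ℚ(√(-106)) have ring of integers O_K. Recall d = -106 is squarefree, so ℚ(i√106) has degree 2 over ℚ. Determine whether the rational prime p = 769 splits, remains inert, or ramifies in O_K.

remains prime (inert)

-106 mod 4 = 2, hence disc K = 4·(-106) = -424 and O_K = ℤ[√-106].
769 ∤ -424, so 769 is unramified.
Compute (-106/769) via Euler: 663^((769-1)/2) mod 769 = 768, so (-106/769) = -1.
d is a non-residue mod p, hence 769 remains inert in O_K.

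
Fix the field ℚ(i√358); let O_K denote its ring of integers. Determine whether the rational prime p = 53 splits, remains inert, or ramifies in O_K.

-358 mod 4 = 2, hence disc K = 4·(-358) = -1432 and O_K = ℤ[√-358].
disc(K) = -1432 is not divisible by 53; 53 is unramified.
Legendre symbol by Euler's criterion: (-358/53) ≡ (-358)^26 ≡ 1 (mod 53), i.e. (-358/53) = 1.
Legendre symbol 1 ⇒ 53 is split.

splits completely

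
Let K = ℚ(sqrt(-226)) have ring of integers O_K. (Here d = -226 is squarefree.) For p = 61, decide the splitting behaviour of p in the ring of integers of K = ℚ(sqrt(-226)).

d = -226 ≡ 2 (mod 4), so O_K = ℤ[√-226] and disc(K) = 4d = -904.
Since gcd(61, -904) = 1 the prime 61 does not ramify.
Compute (-226/61) via Euler: 18^((61-1)/2) mod 61 = 60, so (-226/61) = -1.
Legendre symbol -1 ⇒ 61 is inert.

p is inert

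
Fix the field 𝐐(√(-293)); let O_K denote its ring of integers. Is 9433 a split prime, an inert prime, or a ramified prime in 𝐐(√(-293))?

d = -293 ≡ 3 (mod 4), so O_K = ℤ[√-293] and disc(K) = 4d = -1172.
9433 ∤ -1172, so 9433 is unramified.
Legendre symbol by Euler's criterion: (-293/9433) ≡ (-293)^4716 ≡ 1 (mod 9433), i.e. (-293/9433) = 1.
(-293/9433) = 1, so 9433 splits.

p splits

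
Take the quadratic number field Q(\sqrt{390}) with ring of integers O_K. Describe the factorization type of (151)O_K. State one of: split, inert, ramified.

Since 390 ≢ 1 mod 4, the ring of integers is ℤ[√390] with discriminant 4·390 = 1560.
disc(K) = 1560 is not divisible by 151; 151 is unramified.
Compute (390/151) via Euler: 88^((151-1)/2) mod 151 = 1, so (390/151) = 1.
(390/151) = 1, so 151 splits.

p splits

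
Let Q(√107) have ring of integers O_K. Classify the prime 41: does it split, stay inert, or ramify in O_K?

d = 107 ≡ 3 (mod 4), so O_K = ℤ[√107] and disc(K) = 4d = 428.
41 ∤ 428, so 41 is unramified.
Legendre symbol by Euler's criterion: (107/41) ≡ 107^20 ≡ 1 (mod 41), i.e. (107/41) = 1.
(107/41) = 1, so 41 splits.

split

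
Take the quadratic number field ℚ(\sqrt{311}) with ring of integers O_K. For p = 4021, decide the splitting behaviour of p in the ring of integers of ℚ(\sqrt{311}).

311 mod 4 = 3, hence disc K = 4·311 = 1244 and O_K = ℤ[√311].
4021 ∤ 1244, so 4021 is unramified.
Euler's criterion: 311^2010 mod 4021 = 1. Thus (311|4021) = 1.
d is a quadratic residue mod p, hence 4021 splits in O_K.

4021 splits in O_K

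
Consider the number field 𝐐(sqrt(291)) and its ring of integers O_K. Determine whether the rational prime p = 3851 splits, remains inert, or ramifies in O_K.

inert

291 mod 4 = 3, hence disc K = 4·291 = 1164 and O_K = ℤ[√291].
3851 ∤ 1164, so 3851 is unramified.
Legendre symbol by Euler's criterion: (291/3851) ≡ 291^1925 ≡ 3850 (mod 3851), i.e. (291/3851) = -1.
d is a non-residue mod p, hence 3851 remains inert in O_K.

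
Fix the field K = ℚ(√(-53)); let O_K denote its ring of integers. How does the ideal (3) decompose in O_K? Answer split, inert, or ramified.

split — (3) = 𝔭₁𝔭₂ with 𝔭₁ ≠ 𝔭₂

Since -53 ≢ 1 mod 4, the ring of integers is ℤ[√-53] with discriminant 4·(-53) = -212.
disc(K) = -212 is not divisible by 3; 3 is unramified.
Euler's criterion: (-53)^1 mod 3 = 1. Thus (-53|3) = 1.
(-53/3) = 1, so 3 splits.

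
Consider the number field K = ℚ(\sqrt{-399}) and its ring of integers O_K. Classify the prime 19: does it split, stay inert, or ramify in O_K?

Since -399 ≡ 1 mod 4, the ring of integers is ℤ[(1+√-399)/2] with discriminant -399.
disc(K) = -399 = 19·(-21), so p = 19 is ramified.

p ramifies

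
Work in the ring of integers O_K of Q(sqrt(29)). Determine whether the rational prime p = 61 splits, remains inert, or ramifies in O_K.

inert

29 mod 4 = 1, hence disc K = 29 and O_K = ℤ[(1+√29)/2].
disc(K) = 29 is not divisible by 61; 61 is unramified.
Compute (29/61) via Euler: 29^((61-1)/2) mod 61 = 60, so (29/61) = -1.
(29/61) = -1, so 61 is inert.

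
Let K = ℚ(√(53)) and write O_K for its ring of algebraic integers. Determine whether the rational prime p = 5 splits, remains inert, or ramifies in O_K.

inert

d = 53 ≡ 1 (mod 4), so O_K = ℤ[(1+√53)/2] and disc(K) = d = 53.
Since gcd(5, 53) = 1 the prime 5 does not ramify.
Legendre symbol by Euler's criterion: (53/5) ≡ 53^2 ≡ 4 (mod 5), i.e. (53/5) = -1.
(53/5) = -1, so 5 is inert.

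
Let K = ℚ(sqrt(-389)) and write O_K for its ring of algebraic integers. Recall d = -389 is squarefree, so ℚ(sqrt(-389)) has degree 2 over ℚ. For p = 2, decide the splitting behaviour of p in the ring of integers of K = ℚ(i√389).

d = -389 ≡ 3 (mod 4), so O_K = ℤ[√-389] and disc(K) = 4d = -1556.
disc(K) = -1556 = 2·(-778), so p = 2 is ramified.

p ramifies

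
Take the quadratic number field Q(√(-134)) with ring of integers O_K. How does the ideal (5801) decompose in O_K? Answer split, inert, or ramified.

5801 splits in O_K

-134 mod 4 = 2, hence disc K = 4·(-134) = -536 and O_K = ℤ[√-134].
5801 ∤ -536, so 5801 is unramified.
Compute (-134/5801) via Euler: 5667^((5801-1)/2) mod 5801 = 1, so (-134/5801) = 1.
d is a quadratic residue mod p, hence 5801 splits in O_K.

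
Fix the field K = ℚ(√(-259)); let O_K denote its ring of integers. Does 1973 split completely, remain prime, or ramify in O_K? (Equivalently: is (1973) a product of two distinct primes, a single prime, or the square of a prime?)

p is inert

-259 mod 4 = 1, hence disc K = -259 and O_K = ℤ[(1+√-259)/2].
1973 ∤ -259, so 1973 is unramified.
Compute (-259/1973) via Euler: 1714^((1973-1)/2) mod 1973 = 1972, so (-259/1973) = -1.
(-259/1973) = -1, so 1973 is inert.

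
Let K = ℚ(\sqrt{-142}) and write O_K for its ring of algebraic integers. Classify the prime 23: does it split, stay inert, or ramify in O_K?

d = -142 ≡ 2 (mod 4), so O_K = ℤ[√-142] and disc(K) = 4d = -568.
23 ∤ -568, so 23 is unramified.
Compute (-142/23) via Euler: 19^((23-1)/2) mod 23 = 22, so (-142/23) = -1.
Legendre symbol -1 ⇒ 23 is inert.

23 remains inert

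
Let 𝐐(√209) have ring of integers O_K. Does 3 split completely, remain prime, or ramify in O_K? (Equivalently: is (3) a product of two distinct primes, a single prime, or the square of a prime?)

Since 209 ≡ 1 mod 4, the ring of integers is ℤ[(1+√209)/2] with discriminant 209.
Since gcd(3, 209) = 1 the prime 3 does not ramify.
Compute (209/3) via Euler: 2^((3-1)/2) mod 3 = 2, so (209/3) = -1.
Legendre symbol -1 ⇒ 3 is inert.

inert — (3) stays prime in O_K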